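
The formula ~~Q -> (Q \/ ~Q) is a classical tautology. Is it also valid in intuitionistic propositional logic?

No

This is a variant of double-negation elimination (deriving excluded middle from double negation), which is not intuitionistically valid.
A Kripke countermodel: worlds w0, w1; order generated by w0 <= w1; atoms true at each world — w0:{}; w1:{Q}.
w0 ||-/- ~~Q -> (Q \/ ~Q): already at w0 itself, w0 ||- ~~Q but w0 ||-/- Q \/ ~Q.
w0 ||-/- Q \/ ~Q: neither disjunct is forced at w0.
w0 lacks atom Q, so w0 ||-/- Q.
So the root w0 does not force the formula.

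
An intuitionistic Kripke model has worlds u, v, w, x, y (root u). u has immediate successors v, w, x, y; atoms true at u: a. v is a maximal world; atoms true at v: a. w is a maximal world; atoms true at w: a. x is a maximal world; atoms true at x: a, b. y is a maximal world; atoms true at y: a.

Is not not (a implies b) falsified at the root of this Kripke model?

Yes

u does not force not not (a implies b) since v is accessible from u and v forces not (a implies b).
v forces not (a implies b): no world accessible from v forces a implies b.
So the root u does not force not not (a implies b); the model is a countermodel.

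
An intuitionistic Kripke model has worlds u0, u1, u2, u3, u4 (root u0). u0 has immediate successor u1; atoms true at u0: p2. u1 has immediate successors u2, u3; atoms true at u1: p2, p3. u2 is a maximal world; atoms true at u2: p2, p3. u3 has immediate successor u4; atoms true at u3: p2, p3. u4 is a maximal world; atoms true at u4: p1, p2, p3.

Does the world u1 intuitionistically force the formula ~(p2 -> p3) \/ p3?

Yes

u1 ||- ~(p2 -> p3) \/ p3 via the disjunct p3.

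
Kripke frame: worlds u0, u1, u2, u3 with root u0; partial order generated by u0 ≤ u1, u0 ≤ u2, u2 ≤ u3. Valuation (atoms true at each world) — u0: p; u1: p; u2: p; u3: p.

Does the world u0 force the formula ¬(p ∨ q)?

No

u0 ⊮ ¬(p ∨ q) since u0 is accessible from u0 and u0 ⊩ p ∨ q.
u0 ⊩ p ∨ q via the disjunct p.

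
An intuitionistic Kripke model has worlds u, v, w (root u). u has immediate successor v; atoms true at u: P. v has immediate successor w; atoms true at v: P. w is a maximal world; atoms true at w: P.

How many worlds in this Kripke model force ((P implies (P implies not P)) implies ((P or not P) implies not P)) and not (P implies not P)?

3

u: forces it.
v: forces it.
w: forces it.
Worlds forcing the formula: {u, v, w}.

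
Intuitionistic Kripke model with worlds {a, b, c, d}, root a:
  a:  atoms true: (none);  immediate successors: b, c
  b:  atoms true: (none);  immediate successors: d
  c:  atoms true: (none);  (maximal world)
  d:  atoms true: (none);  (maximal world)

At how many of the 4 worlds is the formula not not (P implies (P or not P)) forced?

a: forces it.
b: forces it.
c: forces it.
d: forces it.
Worlds forcing the formula: {a, b, c, d}.

4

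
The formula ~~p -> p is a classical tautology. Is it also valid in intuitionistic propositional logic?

No

This is double-negation elimination, which is not intuitionistically valid.
A Kripke countermodel: worlds a, b; order generated by a <= b; atoms true at each world — a:{}; b:{p}.
a ||-/- ~~p -> p: already at a itself, a ||- ~~p but a ||-/- p.
a lacks atom p, so a ||-/- p.
So the root a does not force the formula.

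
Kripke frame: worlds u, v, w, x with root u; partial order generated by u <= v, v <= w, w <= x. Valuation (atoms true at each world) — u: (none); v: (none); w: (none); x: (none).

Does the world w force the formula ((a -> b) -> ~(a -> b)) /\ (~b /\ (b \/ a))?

w ||-/- ((a -> b) -> ~(a -> b)) /\ (~b /\ (b \/ a)) since w fails (a -> b) -> ~(a -> b).

No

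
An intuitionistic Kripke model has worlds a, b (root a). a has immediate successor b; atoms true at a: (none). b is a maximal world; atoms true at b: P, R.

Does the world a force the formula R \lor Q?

a \nVdash R \lor Q: neither disjunct is forced at a.
a lacks atom R, so a \nVdash R.

No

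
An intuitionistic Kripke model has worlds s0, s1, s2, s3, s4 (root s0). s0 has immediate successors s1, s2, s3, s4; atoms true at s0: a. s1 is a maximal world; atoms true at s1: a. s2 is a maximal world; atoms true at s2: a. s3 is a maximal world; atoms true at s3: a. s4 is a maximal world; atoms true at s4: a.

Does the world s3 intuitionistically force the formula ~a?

No

s3 ||-/- ~a since s3 is accessible from s3 and s3 ||- a.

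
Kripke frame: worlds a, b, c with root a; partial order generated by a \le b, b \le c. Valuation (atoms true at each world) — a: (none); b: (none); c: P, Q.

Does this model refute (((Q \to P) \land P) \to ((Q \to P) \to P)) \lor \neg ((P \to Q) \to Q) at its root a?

No

a \Vdash (((Q \to P) \land P) \to ((Q \to P) \to P)) \lor \neg ((P \to Q) \to Q) via the disjunct ((Q \to P) \land P) \to ((Q \to P) \to P).
So the root a forces (((Q \to P) \land P) \to ((Q \to P) \to P)) \lor \neg ((P \to Q) \to Q); the model is not a countermodel.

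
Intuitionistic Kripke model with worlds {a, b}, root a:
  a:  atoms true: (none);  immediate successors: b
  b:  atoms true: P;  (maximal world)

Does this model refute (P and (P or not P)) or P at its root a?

a does not force (P and (P or not P)) or P: neither disjunct is forced at a.
a does not force P and (P or not P) since a fails P.
So the root a does not force (P and (P or not P)) or P; the model is a countermodel.

Yes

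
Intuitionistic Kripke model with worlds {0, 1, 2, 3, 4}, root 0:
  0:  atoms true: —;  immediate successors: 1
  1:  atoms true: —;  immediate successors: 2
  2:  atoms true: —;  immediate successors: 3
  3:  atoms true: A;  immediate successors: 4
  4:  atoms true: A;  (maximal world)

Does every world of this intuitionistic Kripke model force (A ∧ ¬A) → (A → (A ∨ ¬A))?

0 ⊩ (A ∧ ¬A) → (A → (A ∨ ¬A)) vacuously: no world accessible from 0 forces the antecedent A ∧ ¬A.
Since the root 0 forces (A ∧ ¬A) → (A → (A ∨ ¬A)) and forcing is persistent (monotone upward), every world forces it.

Yes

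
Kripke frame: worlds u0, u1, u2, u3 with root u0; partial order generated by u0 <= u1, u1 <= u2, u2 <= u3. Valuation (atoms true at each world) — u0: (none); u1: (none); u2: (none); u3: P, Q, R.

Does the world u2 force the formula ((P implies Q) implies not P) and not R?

u2 does not force ((P implies Q) implies not P) and not R since u2 fails (P implies Q) implies not P.

No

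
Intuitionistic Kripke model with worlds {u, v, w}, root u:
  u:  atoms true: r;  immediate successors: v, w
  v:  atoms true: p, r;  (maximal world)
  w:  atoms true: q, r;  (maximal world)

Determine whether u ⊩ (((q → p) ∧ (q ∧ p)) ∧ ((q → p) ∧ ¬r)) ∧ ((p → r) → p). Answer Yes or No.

No

u ⊮ (((q → p) ∧ (q ∧ p)) ∧ ((q → p) ∧ ¬r)) ∧ ((p → r) → p) since u fails ((q → p) ∧ (q ∧ p)) ∧ ((q → p) ∧ ¬r).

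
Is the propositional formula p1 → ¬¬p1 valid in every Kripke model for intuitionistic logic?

This is double-negation introduction, which is intuitionistically derivable.
If a world forces p1 then every accessible world forces p1 (persistence), so none forces ¬p1; hence ¬¬p1.

Yes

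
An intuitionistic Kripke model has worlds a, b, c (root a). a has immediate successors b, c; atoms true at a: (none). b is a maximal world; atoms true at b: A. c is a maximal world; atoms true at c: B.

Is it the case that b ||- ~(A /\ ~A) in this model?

Yes

b ||- ~(A /\ ~A): no world accessible from b forces A /\ ~A.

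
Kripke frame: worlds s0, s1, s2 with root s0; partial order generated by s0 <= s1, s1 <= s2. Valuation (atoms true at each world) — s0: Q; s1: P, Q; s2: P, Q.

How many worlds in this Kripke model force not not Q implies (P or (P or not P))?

s0: does not force it — s0 does not force not not Q implies (P or (P or not P)): already at s0 itself, s0 forces not not Q but s0 does not force P or (P or not P).
s1: forces it.
s2: forces it.
Worlds forcing the formula: {s1, s2}.

2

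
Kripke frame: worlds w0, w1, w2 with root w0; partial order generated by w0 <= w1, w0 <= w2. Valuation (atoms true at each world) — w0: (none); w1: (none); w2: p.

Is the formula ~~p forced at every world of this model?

Not every world: w0 ||-/- ~~p.
w0 ||-/- ~~p since w1 is accessible from w0 and w1 ||- ~p.
w1 ||- ~p: no world accessible from w1 forces p.

No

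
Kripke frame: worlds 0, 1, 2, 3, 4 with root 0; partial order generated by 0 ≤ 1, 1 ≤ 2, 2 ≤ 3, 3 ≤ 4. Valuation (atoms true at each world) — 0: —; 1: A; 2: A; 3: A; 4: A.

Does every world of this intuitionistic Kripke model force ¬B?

Yes

0 ⊩ ¬B: no world accessible from 0 forces B.
Since the root 0 forces ¬B and forcing is persistent (monotone upward), every world forces it.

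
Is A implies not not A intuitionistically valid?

This is double-negation introduction, which is intuitionistically derivable.
If a world forces A then every accessible world forces A (persistence), so none forces not A; hence not not A.

Yes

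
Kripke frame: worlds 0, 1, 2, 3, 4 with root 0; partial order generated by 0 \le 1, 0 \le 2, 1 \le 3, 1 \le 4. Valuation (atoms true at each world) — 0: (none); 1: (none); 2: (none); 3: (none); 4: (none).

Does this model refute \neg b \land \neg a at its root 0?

0 \Vdash \neg b \land \neg a since 0 forces both conjuncts.
So the root 0 forces \neg b \land \neg a; the model is not a countermodel.

No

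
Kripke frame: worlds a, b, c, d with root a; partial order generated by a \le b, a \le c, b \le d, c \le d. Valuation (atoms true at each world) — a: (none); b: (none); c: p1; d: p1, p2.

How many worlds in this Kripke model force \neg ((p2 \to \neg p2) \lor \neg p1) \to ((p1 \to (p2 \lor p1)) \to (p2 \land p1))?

1

a: does not force it — a \nVdash \neg ((p2 \to \neg p2) \lor \neg p1) \to ((p1 \to (p2 \lor p1)) \to (p2 \land p1)): already at a itself, a \Vdash \neg ((p2 \to \neg p2) \lor \neg p1) but a \nVdash (p1 \to (p2 \lor p1)) \to (p2 \land p1).
b: does not force it — b \nVdash \neg ((p2 \to \neg p2) \lor \neg p1) \to ((p1 \to (p2 \lor p1)) \to (p2 \land p1)): already at b itself, b \Vdash \neg ((p2 \to \neg p2) \lor \neg p1) but b \nVdash (p1 \to (p2 \lor p1)) \to (p2 \land p1).
c: does not force it — c \nVdash \neg ((p2 \to \neg p2) \lor \neg p1) \to ((p1 \to (p2 \lor p1)) \to (p2 \land p1)): already at c itself, c \Vdash \neg ((p2 \to \neg p2) \lor \neg p1) but c \nVdash (p1 \to (p2 \lor p1)) \to (p2 \land p1).
d: forces it.
Worlds forcing the formula: {d}.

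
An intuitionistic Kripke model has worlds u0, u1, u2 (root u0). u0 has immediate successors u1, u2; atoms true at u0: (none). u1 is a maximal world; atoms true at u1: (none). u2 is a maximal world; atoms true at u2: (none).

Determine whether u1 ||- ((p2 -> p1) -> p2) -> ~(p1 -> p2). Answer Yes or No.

Yes

u1 ||- ((p2 -> p1) -> p2) -> ~(p1 -> p2) vacuously: no world accessible from u1 forces the antecedent (p2 -> p1) -> p2.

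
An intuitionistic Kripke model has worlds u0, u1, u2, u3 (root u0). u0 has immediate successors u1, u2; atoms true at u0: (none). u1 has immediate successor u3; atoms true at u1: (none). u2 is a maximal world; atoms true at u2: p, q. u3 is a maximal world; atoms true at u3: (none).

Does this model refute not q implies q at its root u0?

u0 does not force not q implies q: at the accessible world u1, u1 forces not q but u1 does not force q.
u1 lacks atom q, so u1 does not force q.
So the root u0 does not force not q implies q; the model is a countermodel.

Yes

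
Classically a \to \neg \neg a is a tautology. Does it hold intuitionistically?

This is double-negation introduction, which is intuitionistically derivable.
If a world forces a then every accessible world forces a (persistence), so none forces \neg a; hence \neg \neg a.

Yes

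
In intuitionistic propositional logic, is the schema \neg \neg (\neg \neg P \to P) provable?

This is the double negation of double-negation elimination, which is intuitionistically derivable.
By Glivenko's theorem the double negation of any classical propositional tautology is intuitionistically provable; \neg \neg P \to P is classically a tautology.

Yes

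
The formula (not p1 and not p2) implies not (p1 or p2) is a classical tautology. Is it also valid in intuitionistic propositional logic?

Yes

This is a constructively valid De Morgan direction (conjunction of negations to negated disjunction), which is intuitionistically derivable.
If both not p1 and not p2 hold at a world, no accessible world forces p1 or forces p2, so none forces p1 or p2.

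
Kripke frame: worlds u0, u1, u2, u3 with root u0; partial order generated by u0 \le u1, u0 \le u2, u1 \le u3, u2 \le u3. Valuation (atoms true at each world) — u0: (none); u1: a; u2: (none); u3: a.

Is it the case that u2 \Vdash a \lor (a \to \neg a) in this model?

u2 \nVdash a \lor (a \to \neg a): neither disjunct is forced at u2.
u2 lacks atom a, so u2 \nVdash a.

No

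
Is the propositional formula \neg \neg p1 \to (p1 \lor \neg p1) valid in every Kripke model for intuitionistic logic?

No

This is a variant of double-negation elimination (deriving excluded middle from double negation), which is not intuitionistically valid.
A Kripke countermodel: worlds u, v; order generated by u \le v; atoms true at each world — u:{}; v:{p1}.
u \nVdash \neg \neg p1 \to (p1 \lor \neg p1): already at u itself, u \Vdash \neg \neg p1 but u \nVdash p1 \lor \neg p1.
u \nVdash p1 \lor \neg p1: neither disjunct is forced at u.
u lacks atom p1, so u \nVdash p1.
So the root u does not force the formula.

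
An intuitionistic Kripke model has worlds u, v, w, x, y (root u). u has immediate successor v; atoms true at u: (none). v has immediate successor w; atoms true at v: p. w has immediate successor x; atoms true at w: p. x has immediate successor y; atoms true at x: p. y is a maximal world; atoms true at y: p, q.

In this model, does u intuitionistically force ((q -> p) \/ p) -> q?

No

u ||-/- ((q -> p) \/ p) -> q: already at u itself, u ||- (q -> p) \/ p but u ||-/- q.
u lacks atom q, so u ||-/- q.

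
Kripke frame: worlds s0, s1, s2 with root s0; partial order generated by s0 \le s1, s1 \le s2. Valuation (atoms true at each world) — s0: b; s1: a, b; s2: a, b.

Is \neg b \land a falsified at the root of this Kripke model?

s0 \nVdash \neg b \land a since s0 fails \neg b.
So the root s0 does not force \neg b \land a; the model is a countermodel.

Yes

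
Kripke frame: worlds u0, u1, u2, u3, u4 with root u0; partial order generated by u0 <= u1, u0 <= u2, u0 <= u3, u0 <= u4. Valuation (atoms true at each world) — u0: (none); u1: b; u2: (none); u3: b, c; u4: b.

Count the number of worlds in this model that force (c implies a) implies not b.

2

u0: does not force it — u0 does not force (c implies a) implies not b: at the accessible world u1, u1 forces c implies a but u1 does not force not b.
u1: does not force it — u1 does not force (c implies a) implies not b: already at u1 itself, u1 forces c implies a but u1 does not force not b.
u2: forces it.
u3: forces it.
u4: does not force it — u4 does not force (c implies a) implies not b: already at u4 itself, u4 forces c implies a but u4 does not force not b.
Worlds forcing the formula: {u2, u3}.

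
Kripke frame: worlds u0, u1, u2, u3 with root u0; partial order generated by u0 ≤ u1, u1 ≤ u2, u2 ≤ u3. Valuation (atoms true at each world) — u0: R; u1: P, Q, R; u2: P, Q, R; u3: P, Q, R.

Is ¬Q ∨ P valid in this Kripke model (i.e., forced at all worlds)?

Not every world: u0 ⊮ ¬Q ∨ P.
u0 ⊮ ¬Q ∨ P: neither disjunct is forced at u0.
u0 ⊮ ¬Q since u1 is accessible from u0 and u1 ⊩ Q.

No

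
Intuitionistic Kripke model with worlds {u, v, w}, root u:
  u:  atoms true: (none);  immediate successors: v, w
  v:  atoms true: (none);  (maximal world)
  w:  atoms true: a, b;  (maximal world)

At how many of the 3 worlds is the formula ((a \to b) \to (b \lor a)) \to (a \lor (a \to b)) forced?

u: forces it.
v: forces it.
w: forces it.
Worlds forcing the formula: {u, v, w}.

3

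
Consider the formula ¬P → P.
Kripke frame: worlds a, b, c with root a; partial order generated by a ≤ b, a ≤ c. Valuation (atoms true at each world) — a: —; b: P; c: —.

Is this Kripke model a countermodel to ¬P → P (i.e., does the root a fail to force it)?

a ⊮ ¬P → P: at the accessible world c, c ⊩ ¬P but c ⊮ P.
c lacks atom P, so c ⊮ P.
So the root a does not force ¬P → P; the model is a countermodel.

Yes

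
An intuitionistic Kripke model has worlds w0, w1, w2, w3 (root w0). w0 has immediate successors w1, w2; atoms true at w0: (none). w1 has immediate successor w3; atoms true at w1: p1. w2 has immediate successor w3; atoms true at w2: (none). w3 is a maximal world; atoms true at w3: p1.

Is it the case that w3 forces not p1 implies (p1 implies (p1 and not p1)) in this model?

Yes

w3 forces not p1 implies (p1 implies (p1 and not p1)) vacuously: no world accessible from w3 forces the antecedent not p1.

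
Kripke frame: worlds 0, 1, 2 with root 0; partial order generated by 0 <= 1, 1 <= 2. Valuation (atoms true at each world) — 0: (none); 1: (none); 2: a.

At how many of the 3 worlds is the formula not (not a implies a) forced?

0

0: does not force it — 0 does not force not (not a implies a) since 0 is accessible from 0 and 0 forces not a implies a.
1: does not force it.
2: does not force it.
Worlds forcing the formula: { }.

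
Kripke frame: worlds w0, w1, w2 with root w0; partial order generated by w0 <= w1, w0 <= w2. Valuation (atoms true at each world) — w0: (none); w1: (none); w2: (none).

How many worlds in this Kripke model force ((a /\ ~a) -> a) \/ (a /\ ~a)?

3

w0: forces it.
w1: forces it.
w2: forces it.
Worlds forcing the formula: {w0, w1, w2}.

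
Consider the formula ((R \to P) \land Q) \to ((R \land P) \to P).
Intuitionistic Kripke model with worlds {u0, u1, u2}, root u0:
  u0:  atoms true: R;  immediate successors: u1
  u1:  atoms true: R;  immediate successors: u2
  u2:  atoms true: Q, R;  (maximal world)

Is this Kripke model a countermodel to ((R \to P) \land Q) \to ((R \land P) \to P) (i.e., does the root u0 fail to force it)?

No

u0 \Vdash ((R \to P) \land Q) \to ((R \land P) \to P) vacuously: no world accessible from u0 forces the antecedent (R \to P) \land Q.
So the root u0 forces ((R \to P) \land Q) \to ((R \land P) \to P); the model is not a countermodel.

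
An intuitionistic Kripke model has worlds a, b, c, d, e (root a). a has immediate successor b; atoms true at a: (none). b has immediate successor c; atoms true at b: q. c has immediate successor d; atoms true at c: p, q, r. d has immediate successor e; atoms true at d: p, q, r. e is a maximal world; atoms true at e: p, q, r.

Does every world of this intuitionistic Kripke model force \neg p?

No

Not every world: a \nVdash \neg p.
a \nVdash \neg p since c is accessible from a and c \Vdash p.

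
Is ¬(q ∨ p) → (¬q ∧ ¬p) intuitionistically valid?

This is a constructively valid De Morgan direction (negated disjunction to conjunction of negations), which is intuitionistically derivable.
From ¬(q ∨ p): if q held then q ∨ p would, contradiction — so ¬q; similarly ¬p.

Yes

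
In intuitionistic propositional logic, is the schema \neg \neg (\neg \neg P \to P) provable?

This is the double negation of double-negation elimination, which is intuitionistically derivable.
By Glivenko's theorem the double negation of any classical propositional tautology is intuitionistically provable; \neg \neg P \to P is classically a tautology.

Yes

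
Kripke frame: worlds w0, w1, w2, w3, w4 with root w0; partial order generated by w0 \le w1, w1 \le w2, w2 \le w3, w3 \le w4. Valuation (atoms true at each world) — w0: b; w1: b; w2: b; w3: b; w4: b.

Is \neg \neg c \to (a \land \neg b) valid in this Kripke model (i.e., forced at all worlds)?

Yes

w0 \Vdash \neg \neg c \to (a \land \neg b) vacuously: no world accessible from w0 forces the antecedent \neg \neg c.
Since the root w0 forces \neg \neg c \to (a \land \neg b) and forcing is persistent (monotone upward), every world forces it.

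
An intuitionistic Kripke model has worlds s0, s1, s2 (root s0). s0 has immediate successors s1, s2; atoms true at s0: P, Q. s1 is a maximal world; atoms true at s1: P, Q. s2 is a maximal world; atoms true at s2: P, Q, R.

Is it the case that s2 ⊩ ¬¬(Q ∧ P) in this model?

s2 ⊩ ¬¬(Q ∧ P): no world accessible from s2 forces ¬(Q ∧ P).

Yes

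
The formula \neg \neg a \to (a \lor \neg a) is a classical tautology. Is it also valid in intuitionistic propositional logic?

This is a variant of double-negation elimination (deriving excluded middle from double negation), which is not intuitionistically valid.
A Kripke countermodel: worlds u0, u1; order generated by u0 \le u1; atoms true at each world — u0:{}; u1:{a}.
u0 \nVdash \neg \neg a \to (a \lor \neg a): already at u0 itself, u0 \Vdash \neg \neg a but u0 \nVdash a \lor \neg a.
u0 \nVdash a \lor \neg a: neither disjunct is forced at u0.
u0 lacks atom a, so u0 \nVdash a.
So the root u0 does not force the formula.

No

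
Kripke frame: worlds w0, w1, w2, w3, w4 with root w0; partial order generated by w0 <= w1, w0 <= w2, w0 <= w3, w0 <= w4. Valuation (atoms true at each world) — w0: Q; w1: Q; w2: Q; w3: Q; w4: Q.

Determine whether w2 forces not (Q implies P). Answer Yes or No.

w2 forces not (Q implies P): no world accessible from w2 forces Q implies P.

Yes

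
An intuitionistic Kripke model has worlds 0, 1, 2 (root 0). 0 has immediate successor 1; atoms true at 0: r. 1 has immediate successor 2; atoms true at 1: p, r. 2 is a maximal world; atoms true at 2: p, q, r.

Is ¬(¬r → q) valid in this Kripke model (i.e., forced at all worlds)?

Not every world: 0 ⊮ ¬(¬r → q).
0 ⊮ ¬(¬r → q) since 0 is accessible from 0 and 0 ⊩ ¬r → q.
0 ⊩ ¬r → q vacuously: no world accessible from 0 forces the antecedent ¬r.

No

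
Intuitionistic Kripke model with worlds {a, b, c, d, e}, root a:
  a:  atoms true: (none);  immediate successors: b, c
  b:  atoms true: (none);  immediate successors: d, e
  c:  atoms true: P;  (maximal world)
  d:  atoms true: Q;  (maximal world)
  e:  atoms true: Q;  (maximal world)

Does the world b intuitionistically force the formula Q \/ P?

No

b ||-/- Q \/ P: neither disjunct is forced at b.
b lacks atom Q, so b ||-/- Q.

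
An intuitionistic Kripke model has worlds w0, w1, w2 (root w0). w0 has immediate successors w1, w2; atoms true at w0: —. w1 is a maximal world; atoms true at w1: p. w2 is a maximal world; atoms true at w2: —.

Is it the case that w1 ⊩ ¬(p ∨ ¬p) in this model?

No

w1 ⊮ ¬(p ∨ ¬p) since w1 is accessible from w1 and w1 ⊩ p ∨ ¬p.
w1 ⊩ p ∨ ¬p via the disjunct p.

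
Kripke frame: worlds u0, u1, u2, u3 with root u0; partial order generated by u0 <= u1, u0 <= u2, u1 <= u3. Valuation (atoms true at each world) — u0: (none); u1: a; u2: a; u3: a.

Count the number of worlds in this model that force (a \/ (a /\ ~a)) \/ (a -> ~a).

u0: does not force it — u0 ||-/- (a \/ (a /\ ~a)) \/ (a -> ~a): neither disjunct is forced at u0.
u1: forces it.
u2: forces it.
u3: forces it.
Worlds forcing the formula: {u1, u2, u3}.

3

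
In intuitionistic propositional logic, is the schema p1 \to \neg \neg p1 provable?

This is double-negation introduction, which is intuitionistically derivable.
If a world forces p1 then every accessible world forces p1 (persistence), so none forces \neg p1; hence \neg \neg p1.

Yes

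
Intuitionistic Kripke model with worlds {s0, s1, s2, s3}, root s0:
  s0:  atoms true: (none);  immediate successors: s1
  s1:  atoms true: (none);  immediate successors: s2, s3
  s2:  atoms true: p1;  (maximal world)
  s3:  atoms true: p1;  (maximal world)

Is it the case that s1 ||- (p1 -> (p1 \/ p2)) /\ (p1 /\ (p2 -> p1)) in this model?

s1 ||-/- (p1 -> (p1 \/ p2)) /\ (p1 /\ (p2 -> p1)) since s1 fails p1 /\ (p2 -> p1).

No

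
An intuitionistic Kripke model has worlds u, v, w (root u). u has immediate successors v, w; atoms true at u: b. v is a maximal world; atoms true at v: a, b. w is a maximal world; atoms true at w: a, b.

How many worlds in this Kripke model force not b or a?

2

u: does not force it — u does not force not b or a: neither disjunct is forced at u.
v: forces it.
w: forces it.
Worlds forcing the formula: {v, w}.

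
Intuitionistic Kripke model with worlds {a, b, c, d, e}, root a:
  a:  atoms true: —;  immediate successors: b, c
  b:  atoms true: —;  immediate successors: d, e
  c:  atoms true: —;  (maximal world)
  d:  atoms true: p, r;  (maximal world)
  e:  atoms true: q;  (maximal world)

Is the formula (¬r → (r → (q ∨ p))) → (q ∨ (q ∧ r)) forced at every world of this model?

No

Not every world: a ⊮ (¬r → (r → (q ∨ p))) → (q ∨ (q ∧ r)).
a ⊮ (¬r → (r → (q ∨ p))) → (q ∨ (q ∧ r)): already at a itself, a ⊩ ¬r → (r → (q ∨ p)) but a ⊮ q ∨ (q ∧ r).
a ⊮ q ∨ (q ∧ r): neither disjunct is forced at a.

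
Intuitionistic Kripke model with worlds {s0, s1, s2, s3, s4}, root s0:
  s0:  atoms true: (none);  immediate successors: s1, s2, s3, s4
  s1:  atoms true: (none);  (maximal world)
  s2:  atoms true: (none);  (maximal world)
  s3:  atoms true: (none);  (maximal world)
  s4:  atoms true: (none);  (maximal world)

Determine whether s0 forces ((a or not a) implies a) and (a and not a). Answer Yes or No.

No

s0 does not force ((a or not a) implies a) and (a and not a) since s0 fails (a or not a) implies a.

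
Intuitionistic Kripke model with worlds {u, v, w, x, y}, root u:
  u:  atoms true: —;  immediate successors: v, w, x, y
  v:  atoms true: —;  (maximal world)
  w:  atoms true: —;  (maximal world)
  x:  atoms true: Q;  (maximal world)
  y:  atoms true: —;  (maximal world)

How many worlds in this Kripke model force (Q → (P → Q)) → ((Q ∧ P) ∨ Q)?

1

u: does not force it — u ⊮ (Q → (P → Q)) → ((Q ∧ P) ∨ Q): already at u itself, u ⊩ Q → (P → Q) but u ⊮ (Q ∧ P) ∨ Q.
v: does not force it — v ⊮ (Q → (P → Q)) → ((Q ∧ P) ∨ Q): already at v itself, v ⊩ Q → (P → Q) but v ⊮ (Q ∧ P) ∨ Q.
w: does not force it.
x: forces it.
y: does not force it.
Worlds forcing the formula: {x}.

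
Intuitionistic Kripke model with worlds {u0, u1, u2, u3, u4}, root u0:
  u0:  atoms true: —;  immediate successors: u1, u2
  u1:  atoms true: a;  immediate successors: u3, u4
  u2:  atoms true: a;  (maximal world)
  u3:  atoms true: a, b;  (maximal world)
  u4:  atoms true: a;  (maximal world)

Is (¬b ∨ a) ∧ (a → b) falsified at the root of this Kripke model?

Yes

u0 ⊮ (¬b ∨ a) ∧ (a → b) since u0 fails ¬b ∨ a.
So the root u0 does not force (¬b ∨ a) ∧ (a → b); the model is a countermodel.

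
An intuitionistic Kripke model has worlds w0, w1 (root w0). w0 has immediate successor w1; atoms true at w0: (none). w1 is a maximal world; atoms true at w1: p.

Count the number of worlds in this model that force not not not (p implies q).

w0: forces it.
w1: forces it.
Worlds forcing the formula: {w0, w1}.

2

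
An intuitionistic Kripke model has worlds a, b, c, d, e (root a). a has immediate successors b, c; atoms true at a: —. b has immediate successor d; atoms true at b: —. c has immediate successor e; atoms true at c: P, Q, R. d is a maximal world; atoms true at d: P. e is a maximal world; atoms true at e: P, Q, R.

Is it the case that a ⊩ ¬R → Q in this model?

a ⊮ ¬R → Q: at the accessible world b, b ⊩ ¬R but b ⊮ Q.
b lacks atom Q, so b ⊮ Q.

No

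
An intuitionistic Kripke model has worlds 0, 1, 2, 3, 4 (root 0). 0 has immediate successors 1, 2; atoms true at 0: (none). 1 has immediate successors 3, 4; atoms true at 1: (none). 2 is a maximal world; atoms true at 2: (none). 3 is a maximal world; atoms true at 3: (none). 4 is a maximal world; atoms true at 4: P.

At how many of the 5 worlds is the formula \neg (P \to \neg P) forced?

1

0: does not force it — 0 \nVdash \neg (P \to \neg P) since 2 is accessible from 0 and 2 \Vdash P \to \neg P.
1: does not force it.
2: does not force it.
3: does not force it.
4: forces it.
Worlds forcing the formula: {4}.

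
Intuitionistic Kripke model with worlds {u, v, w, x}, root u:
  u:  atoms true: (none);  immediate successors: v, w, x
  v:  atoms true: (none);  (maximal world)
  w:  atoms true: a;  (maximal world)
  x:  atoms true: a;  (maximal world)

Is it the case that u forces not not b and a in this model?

No

u does not force not not b and a since u fails not not b.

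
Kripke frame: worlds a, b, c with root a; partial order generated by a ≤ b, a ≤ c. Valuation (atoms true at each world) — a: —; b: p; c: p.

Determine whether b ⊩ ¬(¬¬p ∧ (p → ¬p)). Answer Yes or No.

b ⊩ ¬(¬¬p ∧ (p → ¬p)): no world accessible from b forces ¬¬p ∧ (p → ¬p).

Yes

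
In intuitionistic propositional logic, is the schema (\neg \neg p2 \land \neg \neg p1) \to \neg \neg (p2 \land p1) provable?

This is the distribution of double negation over conjunction, which is intuitionistically derivable.
Assume \neg \neg p2, \neg \neg p1, and \neg (p2 \land p1). From p2 we'd get \neg p1 (since p2 \land p1 is refuted), contradicting \neg \neg p1; so \neg p2, contradicting \neg \neg p2.

Yes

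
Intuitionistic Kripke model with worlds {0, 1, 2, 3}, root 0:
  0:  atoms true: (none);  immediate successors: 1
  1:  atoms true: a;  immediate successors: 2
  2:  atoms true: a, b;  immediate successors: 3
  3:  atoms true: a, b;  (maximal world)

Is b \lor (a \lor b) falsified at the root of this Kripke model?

Yes

0 \nVdash b \lor (a \lor b): neither disjunct is forced at 0.
0 lacks atom b, so 0 \nVdash b.
So the root 0 does not force b \lor (a \lor b); the model is a countermodel.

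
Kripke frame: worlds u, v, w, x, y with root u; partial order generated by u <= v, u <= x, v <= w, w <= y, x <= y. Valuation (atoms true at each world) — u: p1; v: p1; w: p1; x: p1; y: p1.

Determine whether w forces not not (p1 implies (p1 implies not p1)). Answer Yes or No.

No

w does not force not not (p1 implies (p1 implies not p1)) since w is accessible from w and w forces not (p1 implies (p1 implies not p1)).
w forces not (p1 implies (p1 implies not p1)): no world accessible from w forces p1 implies (p1 implies not p1).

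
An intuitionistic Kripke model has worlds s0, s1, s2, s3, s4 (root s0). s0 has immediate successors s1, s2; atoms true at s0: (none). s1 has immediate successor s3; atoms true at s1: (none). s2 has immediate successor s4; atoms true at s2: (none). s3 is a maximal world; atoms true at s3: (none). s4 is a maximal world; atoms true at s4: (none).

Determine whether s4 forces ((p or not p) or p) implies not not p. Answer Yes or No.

s4 does not force ((p or not p) or p) implies not not p: already at s4 itself, s4 forces (p or not p) or p but s4 does not force not not p.
s4 does not force not not p since s4 is accessible from s4 and s4 forces not p.
s4 forces not p: no world accessible from s4 forces p.

No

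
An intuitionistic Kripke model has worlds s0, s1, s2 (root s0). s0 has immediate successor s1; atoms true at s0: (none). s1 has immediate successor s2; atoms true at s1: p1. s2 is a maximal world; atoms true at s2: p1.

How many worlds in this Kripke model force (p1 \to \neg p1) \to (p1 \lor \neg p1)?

s0: forces it.
s1: forces it.
s2: forces it.
Worlds forcing the formula: {s0, s1, s2}.

3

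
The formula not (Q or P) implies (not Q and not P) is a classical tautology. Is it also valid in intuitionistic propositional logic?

Yes

This is a constructively valid De Morgan direction (negated disjunction to conjunction of negations), which is intuitionistically derivable.
From not (Q or P): if Q held then Q or P would, contradiction — so not Q; similarly not P.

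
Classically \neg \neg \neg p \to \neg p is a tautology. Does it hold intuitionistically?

Yes

This is triple-negation reduction, which is intuitionistically derivable.
Assume \neg \neg \neg p and suppose p. Then \neg \neg p (double-negation introduction), contradicting \neg \neg \neg p. So \neg p.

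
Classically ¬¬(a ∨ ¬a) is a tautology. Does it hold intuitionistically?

This is the double negation of excluded middle, which is intuitionistically derivable.
Assuming ¬(a ∨ ¬a): from a we'd get a ∨ ¬a, so ¬a; but then a ∨ ¬a again — contradiction. Hence ¬¬(a ∨ ¬a).

Yes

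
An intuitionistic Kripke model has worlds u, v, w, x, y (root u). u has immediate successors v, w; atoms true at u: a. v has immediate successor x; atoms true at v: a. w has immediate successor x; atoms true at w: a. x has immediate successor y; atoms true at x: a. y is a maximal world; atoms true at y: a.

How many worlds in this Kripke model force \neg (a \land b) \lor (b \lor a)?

5

u: forces it.
v: forces it.
w: forces it.
x: forces it.
y: forces it.
Worlds forcing the formula: {u, v, w, x, y}.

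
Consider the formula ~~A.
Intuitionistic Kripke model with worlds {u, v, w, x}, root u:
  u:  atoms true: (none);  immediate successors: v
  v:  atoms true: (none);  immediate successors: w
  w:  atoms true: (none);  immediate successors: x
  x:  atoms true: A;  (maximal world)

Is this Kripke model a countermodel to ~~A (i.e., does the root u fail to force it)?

u ||- ~~A: no world accessible from u forces ~A.
So the root u forces ~~A; the model is not a countermodel.

No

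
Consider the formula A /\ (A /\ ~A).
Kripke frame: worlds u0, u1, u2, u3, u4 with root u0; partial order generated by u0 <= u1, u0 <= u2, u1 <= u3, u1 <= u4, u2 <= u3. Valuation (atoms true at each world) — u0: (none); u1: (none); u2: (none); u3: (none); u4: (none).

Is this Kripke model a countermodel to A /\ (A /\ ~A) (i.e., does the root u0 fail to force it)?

u0 ||-/- A /\ (A /\ ~A) since u0 fails A.
So the root u0 does not force A /\ (A /\ ~A); the model is a countermodel.

Yes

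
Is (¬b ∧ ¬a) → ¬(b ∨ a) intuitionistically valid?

Yes

This is a constructively valid De Morgan direction (conjunction of negations to negated disjunction), which is intuitionistically derivable.
If both ¬b and ¬a hold at a world, no accessible world forces b or forces a, so none forces b ∨ a.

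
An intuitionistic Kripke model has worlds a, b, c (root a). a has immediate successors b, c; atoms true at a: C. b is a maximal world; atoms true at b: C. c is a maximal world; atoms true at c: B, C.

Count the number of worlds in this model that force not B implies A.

a: does not force it — a does not force not B implies A: at the accessible world b, b forces not B but b does not force A.
b: does not force it.
c: forces it.
Worlds forcing the formula: {c}.

1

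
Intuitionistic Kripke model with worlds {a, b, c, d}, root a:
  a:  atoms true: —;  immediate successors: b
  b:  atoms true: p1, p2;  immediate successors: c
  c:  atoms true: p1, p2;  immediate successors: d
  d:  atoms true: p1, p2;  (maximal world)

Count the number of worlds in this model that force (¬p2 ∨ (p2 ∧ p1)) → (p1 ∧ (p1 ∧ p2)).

4

a: forces it.
b: forces it.
c: forces it.
d: forces it.
Worlds forcing the formula: {a, b, c, d}.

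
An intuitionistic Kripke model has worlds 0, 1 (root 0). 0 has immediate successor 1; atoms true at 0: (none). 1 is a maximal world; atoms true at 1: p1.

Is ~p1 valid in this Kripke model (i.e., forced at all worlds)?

Not every world: 0 ||-/- ~p1.
0 ||-/- ~p1 since 1 is accessible from 0 and 1 ||- p1.

No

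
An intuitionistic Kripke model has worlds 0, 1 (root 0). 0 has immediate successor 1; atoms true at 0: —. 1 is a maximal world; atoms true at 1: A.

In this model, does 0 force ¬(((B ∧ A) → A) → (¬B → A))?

0 ⊮ ¬(((B ∧ A) → A) → (¬B → A)) since 1 is accessible from 0 and 1 ⊩ ((B ∧ A) → A) → (¬B → A).
1 ⊩ ((B ∧ A) → A) → (¬B → A): every world accessible from 1 that forces (B ∧ A) → A (namely 1) also forces ¬B → A.

No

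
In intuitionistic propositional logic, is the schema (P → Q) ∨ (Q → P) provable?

This is the Gödel–Dummett linearity axiom, which is not intuitionistically valid.
A Kripke countermodel: worlds u, v, w; order generated by u ≤ v, u ≤ w; atoms true at each world — u:{}; v:{P}; w:{Q}.
u ⊮ (P → Q) ∨ (Q → P): neither disjunct is forced at u.
u ⊮ P → Q: at the accessible world v, v ⊩ P but v ⊮ Q.
v lacks atom Q, so v ⊮ Q.
So the root u does not force the formula.

No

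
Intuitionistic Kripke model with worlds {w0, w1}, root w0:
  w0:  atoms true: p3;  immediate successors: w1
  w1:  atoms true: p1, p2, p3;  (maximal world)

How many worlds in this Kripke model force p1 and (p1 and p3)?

1

w0: does not force it — w0 does not force p1 and (p1 and p3) since w0 fails p1.
w1: forces it.
Worlds forcing the formula: {w1}.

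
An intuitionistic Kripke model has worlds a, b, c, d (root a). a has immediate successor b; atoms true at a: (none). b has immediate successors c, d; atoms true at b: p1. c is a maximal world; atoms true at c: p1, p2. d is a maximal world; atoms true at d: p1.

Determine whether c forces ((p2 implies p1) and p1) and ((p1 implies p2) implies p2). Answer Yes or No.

Yes

c forces ((p2 implies p1) and p1) and ((p1 implies p2) implies p2) since c forces both conjuncts.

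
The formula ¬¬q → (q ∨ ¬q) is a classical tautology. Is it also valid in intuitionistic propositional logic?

This is a variant of double-negation elimination (deriving excluded middle from double negation), which is not intuitionistically valid.
A Kripke countermodel: worlds u0, u1; order generated by u0 ≤ u1; atoms true at each world — u0:{}; u1:{q}.
u0 ⊮ ¬¬q → (q ∨ ¬q): already at u0 itself, u0 ⊩ ¬¬q but u0 ⊮ q ∨ ¬q.
u0 ⊮ q ∨ ¬q: neither disjunct is forced at u0.
u0 lacks atom q, so u0 ⊮ q.
So the root u0 does not force the formula.

No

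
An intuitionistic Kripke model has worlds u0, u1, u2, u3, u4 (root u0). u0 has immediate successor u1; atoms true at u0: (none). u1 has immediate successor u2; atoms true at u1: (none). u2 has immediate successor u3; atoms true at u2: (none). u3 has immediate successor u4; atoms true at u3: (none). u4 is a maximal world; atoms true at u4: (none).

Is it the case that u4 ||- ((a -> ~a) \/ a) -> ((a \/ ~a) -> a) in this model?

u4 ||-/- ((a -> ~a) \/ a) -> ((a \/ ~a) -> a): already at u4 itself, u4 ||- (a -> ~a) \/ a but u4 ||-/- (a \/ ~a) -> a.
u4 ||-/- (a \/ ~a) -> a: already at u4 itself, u4 ||- a \/ ~a but u4 ||-/- a.
u4 lacks atom a, so u4 ||-/- a.

No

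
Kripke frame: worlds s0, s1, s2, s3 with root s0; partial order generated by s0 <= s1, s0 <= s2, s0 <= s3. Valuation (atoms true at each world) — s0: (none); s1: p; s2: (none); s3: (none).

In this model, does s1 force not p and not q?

s1 does not force not p and not q since s1 fails not p.

No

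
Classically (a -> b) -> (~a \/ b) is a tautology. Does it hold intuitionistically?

This is the material-implication-as-disjunction principle, which is not intuitionistically valid.
A Kripke countermodel: worlds u0, u1; order generated by u0 <= u1; atoms true at each world — u0:{}; u1:{a,b}.
u0 ||-/- (a -> b) -> (~a \/ b): already at u0 itself, u0 ||- a -> b but u0 ||-/- ~a \/ b.
u0 ||-/- ~a \/ b: neither disjunct is forced at u0.
u0 ||-/- ~a since u1 is accessible from u0 and u1 ||- a.
So the root u0 does not force the formula.

No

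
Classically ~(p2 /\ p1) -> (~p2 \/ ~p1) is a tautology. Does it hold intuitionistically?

No

This is the constructively invalid direction of De Morgan's law for conjunction, which is not intuitionistically valid.
A Kripke countermodel: worlds 0, 1, 2; order generated by 0 <= 1, 0 <= 2; atoms true at each world — 0:{}; 1:{p2}; 2:{p1}.
0 ||-/- ~(p2 /\ p1) -> (~p2 \/ ~p1): already at 0 itself, 0 ||- ~(p2 /\ p1) but 0 ||-/- ~p2 \/ ~p1.
0 ||-/- ~p2 \/ ~p1: neither disjunct is forced at 0.
0 ||-/- ~p2 since 1 is accessible from 0 and 1 ||- p2.
So the root 0 does not force the formula.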